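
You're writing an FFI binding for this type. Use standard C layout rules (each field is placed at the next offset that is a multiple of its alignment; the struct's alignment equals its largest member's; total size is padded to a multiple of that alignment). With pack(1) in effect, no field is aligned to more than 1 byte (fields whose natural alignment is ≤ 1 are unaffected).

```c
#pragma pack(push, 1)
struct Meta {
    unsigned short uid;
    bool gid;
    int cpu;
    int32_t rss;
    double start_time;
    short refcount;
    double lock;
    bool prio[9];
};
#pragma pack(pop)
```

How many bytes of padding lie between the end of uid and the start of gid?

0

@0: uid [2B, align 1] → 2
@2: gid [1B, align 1] → 3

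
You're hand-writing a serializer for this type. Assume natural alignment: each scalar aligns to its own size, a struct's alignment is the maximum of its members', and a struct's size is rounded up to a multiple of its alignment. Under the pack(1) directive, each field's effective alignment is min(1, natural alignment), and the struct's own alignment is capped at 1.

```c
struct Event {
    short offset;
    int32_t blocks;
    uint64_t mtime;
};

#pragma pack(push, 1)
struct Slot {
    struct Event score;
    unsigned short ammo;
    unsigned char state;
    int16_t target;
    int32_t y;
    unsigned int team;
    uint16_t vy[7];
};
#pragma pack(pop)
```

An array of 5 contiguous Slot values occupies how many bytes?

Event: @0: offset [2B, align 2] → 2; +2 pad (align 4); @4: blocks [4B, align 4] → 8; @8: mtime [8B, align 8] → 16; size 16, align 8
@0: score [16B, align 1] → 16
@16: ammo [2B, align 1] → 18
@18: state [1B, align 1] → 19
@19: target [2B, align 1] → 21
@21: y [4B, align 1] → 25
@25: team [4B, align 1] → 29
@29: vy [14B, align 1] → 43
size 43, align 1
array of 5: 5 × 43 = 215

215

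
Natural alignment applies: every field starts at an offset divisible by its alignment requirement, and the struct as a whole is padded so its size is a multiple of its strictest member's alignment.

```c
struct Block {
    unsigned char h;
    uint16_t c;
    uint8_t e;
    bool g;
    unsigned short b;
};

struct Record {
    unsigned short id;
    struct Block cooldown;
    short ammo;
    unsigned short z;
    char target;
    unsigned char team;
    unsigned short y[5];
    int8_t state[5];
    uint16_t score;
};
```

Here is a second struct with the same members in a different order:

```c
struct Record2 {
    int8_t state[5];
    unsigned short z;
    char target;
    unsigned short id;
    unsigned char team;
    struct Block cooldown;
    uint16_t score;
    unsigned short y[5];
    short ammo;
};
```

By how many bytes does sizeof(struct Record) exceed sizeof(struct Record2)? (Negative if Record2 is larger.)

Block: h at 0 (size 1, align 1) → ends 1; pad 1 to align 2 for c; c at 2 (size 2, align 2) → ends 4; e at 4 (size 1, align 1) → ends 5; g at 5 (size 1, align 1) → ends 6; b at 6 (size 2, align 2) → ends 8; total 8 bytes, alignment 2
id at 0 (size 2, align 2) → ends 2
cooldown at 2 (size 8, align 2) → ends 10
ammo at 10 (size 2, align 2) → ends 12
z at 12 (size 2, align 2) → ends 14
target at 14 (size 1, align 1) → ends 15
team at 15 (size 1, align 1) → ends 16
y at 16 (size 10, align 2) → ends 26
state at 26 (size 5, align 1) → ends 31
pad 1 to align 2 for score
score at 32 (size 2, align 2) → ends 34
total 34 bytes, alignment 2
— Record2 —
state at 0 (size 5, align 1) → ends 5
pad 1 to align 2 for z
z at 6 (size 2, align 2) → ends 8
target at 8 (size 1, align 1) → ends 9
pad 1 to align 2 for id
id at 10 (size 2, align 2) → ends 12
team at 12 (size 1, align 1) → ends 13
pad 1 to align 2 for cooldown
cooldown at 14 (size 8, align 2) → ends 22
score at 22 (size 2, align 2) → ends 24
y at 24 (size 10, align 2) → ends 34
ammo at 34 (size 2, align 2) → ends 36
total 36 bytes, alignment 2
34 − 36 = -2

-2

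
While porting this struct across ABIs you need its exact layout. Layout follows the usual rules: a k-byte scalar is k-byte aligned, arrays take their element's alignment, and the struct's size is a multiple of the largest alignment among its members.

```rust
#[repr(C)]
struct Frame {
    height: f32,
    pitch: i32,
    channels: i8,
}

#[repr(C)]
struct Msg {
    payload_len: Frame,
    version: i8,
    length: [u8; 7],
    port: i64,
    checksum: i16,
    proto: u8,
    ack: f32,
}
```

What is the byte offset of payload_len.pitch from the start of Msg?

Frame: 0..4  height  (4B, 4-aligned); 4..8  pitch  (4B, 4-aligned); 8..9  channels  (1B, 1-aligned); 9..12  -- tail padding (3B); sizeof = 12, alignof = 4
0..12  payload_len  (12B, 4-aligned)
within Frame: pitch at 4
0 + 4 = 4

4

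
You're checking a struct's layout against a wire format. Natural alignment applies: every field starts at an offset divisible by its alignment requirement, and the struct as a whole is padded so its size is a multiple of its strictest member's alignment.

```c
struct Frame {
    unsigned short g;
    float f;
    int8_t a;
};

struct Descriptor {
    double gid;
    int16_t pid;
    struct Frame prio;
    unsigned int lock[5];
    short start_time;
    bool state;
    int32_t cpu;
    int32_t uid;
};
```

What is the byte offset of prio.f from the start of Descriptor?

Frame: @0: g [2B, align 2] → 2; +2 pad (align 4); @4: f [4B, align 4] → 8; @8: a [1B, align 1] → 9; +3 tail pad (align 4); size 12, align 4
@0: gid [8B, align 8] → 8
@8: pid [2B, align 2] → 10
+2 pad (align 4)
@12: prio [12B, align 4] → 24
within Frame: f at 4
12 + 4 = 16

16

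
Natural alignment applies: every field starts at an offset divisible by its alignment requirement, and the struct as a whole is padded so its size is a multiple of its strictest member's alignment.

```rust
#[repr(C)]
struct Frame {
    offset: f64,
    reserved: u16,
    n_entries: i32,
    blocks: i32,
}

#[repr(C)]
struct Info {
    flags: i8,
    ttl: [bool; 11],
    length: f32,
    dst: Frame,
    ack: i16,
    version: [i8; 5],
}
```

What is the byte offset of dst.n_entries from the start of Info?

Frame: @0: offset [8B, align 8] → 8; @8: reserved [2B, align 2] → 10; +2 pad (align 4); @12: n_entries [4B, align 4] → 16; @16: blocks [4B, align 4] → 20; +4 tail pad (align 8); size 24, align 8
@0: flags [1B, align 1] → 1
@1: ttl [11B, align 1] → 12
@12: length [4B, align 4] → 16
@16: dst [24B, align 8] → 40
within Frame: n_entries at 12
16 + 12 = 28

28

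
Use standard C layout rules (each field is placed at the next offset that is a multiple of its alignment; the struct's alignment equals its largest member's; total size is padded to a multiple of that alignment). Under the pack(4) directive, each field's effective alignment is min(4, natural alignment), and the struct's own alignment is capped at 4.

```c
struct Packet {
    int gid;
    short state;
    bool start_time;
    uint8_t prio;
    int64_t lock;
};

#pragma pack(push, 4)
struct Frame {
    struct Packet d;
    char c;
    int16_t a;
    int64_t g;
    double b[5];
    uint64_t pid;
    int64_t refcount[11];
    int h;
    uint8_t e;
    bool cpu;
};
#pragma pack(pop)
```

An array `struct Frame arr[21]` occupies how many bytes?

Packet: gid at 0 (size 4, align 4) → ends 4; state at 4 (size 2, align 2) → ends 6; start_time at 6 (size 1, align 1) → ends 7; prio at 7 (size 1, align 1) → ends 8; lock at 8 (size 8, align 8) → ends 16; total 16 bytes, alignment 8
d at 0 (size 16, align 4) → ends 16
c at 16 (size 1, align 1) → ends 17
pad 1 to align 2 for a
a at 18 (size 2, align 2) → ends 20
g at 20 (size 8, align 4) → ends 28
b at 28 (size 40, align 4) → ends 68
pid at 68 (size 8, align 4) → ends 76
refcount at 76 (size 88, align 4) → ends 164
h at 164 (size 4, align 4) → ends 168
e at 168 (size 1, align 1) → ends 169
cpu at 169 (size 1, align 1) → ends 170
tail pad 2 to reach multiple of 4
total 172 bytes, alignment 4
array of 21: 21 × 172 = 3612

3612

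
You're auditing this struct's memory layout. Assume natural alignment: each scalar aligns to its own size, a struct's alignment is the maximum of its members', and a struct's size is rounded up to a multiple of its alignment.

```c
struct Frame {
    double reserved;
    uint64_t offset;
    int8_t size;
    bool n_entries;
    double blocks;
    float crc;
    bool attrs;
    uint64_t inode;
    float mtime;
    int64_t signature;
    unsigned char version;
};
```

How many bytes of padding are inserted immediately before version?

0

@0: reserved [8B, align 8] → 8
@8: offset [8B, align 8] → 16
@16: size [1B, align 1] → 17
@17: n_entries [1B, align 1] → 18
+6 pad (align 8)
@24: blocks [8B, align 8] → 32
@32: crc [4B, align 4] → 36
@36: attrs [1B, align 1] → 37
+3 pad (align 8)
@40: inode [8B, align 8] → 48
@48: mtime [4B, align 4] → 52
+4 pad (align 8)
@56: signature [8B, align 8] → 64
@64: version [1B, align 1] → 65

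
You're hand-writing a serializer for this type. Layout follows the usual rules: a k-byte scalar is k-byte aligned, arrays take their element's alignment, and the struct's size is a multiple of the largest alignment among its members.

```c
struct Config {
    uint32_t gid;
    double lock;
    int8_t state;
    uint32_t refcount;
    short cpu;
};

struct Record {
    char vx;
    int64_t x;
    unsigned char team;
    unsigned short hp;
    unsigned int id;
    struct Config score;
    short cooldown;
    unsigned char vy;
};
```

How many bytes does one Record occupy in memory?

64

Config: @0: gid [4B, align 4] → 4; +4 pad (align 8); @8: lock [8B, align 8] → 16; @16: state [1B, align 1] → 17; +3 pad (align 4); @20: refcount [4B, align 4] → 24; @24: cpu [2B, align 2] → 26; +6 tail pad (align 8); size 32, align 8
@0: vx [1B, align 1] → 1
+7 pad (align 8)
@8: x [8B, align 8] → 16
@16: team [1B, align 1] → 17
+1 pad (align 2)
@18: hp [2B, align 2] → 20
@20: id [4B, align 4] → 24
@24: score [32B, align 8] → 56
@56: cooldown [2B, align 2] → 58
@58: vy [1B, align 1] → 59
+5 tail pad (align 8)
size 64, align 8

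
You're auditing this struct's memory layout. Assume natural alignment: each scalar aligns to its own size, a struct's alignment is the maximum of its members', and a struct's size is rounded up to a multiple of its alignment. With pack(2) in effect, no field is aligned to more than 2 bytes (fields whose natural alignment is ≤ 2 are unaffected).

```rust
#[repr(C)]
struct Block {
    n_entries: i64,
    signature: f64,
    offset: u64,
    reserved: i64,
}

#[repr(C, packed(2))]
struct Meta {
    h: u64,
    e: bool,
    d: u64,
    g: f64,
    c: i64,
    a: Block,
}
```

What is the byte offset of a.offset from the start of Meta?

50

Block: 0..8  n_entries  (8B, 8-aligned); 8..16  signature  (8B, 8-aligned); 16..24  offset  (8B, 8-aligned); 24..32  reserved  (8B, 8-aligned); sizeof = 32, alignof = 8
0..8  h  (8B, 2-aligned)
8..9  e  (1B, 1-aligned)
9..10  -- padding (1B)
10..18  d  (8B, 2-aligned)
18..26  g  (8B, 2-aligned)
26..34  c  (8B, 2-aligned)
34..66  a  (32B, 2-aligned)
within Block: offset at 16
34 + 16 = 50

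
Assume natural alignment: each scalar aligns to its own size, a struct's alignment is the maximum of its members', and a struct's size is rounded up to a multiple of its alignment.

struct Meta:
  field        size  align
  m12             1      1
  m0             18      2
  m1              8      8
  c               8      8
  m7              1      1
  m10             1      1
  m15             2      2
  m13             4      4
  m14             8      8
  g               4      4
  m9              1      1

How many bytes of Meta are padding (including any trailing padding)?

m12 at 0 (size 1, align 1) → ends 1
pad 1 to align 2 for m0
m0 at 2 (size 18, align 2) → ends 20
pad 4 to align 8 for m1
m1 at 24 (size 8, align 8) → ends 32
c at 32 (size 8, align 8) → ends 40
m7 at 40 (size 1, align 1) → ends 41
m10 at 41 (size 1, align 1) → ends 42
m15 at 42 (size 2, align 2) → ends 44
m13 at 44 (size 4, align 4) → ends 48
m14 at 48 (size 8, align 8) → ends 56
g at 56 (size 4, align 4) → ends 60
m9 at 60 (size 1, align 1) → ends 61
tail pad 3 to reach multiple of 8
total 64 bytes, alignment 8
data bytes 56, size 64 → padding 8

8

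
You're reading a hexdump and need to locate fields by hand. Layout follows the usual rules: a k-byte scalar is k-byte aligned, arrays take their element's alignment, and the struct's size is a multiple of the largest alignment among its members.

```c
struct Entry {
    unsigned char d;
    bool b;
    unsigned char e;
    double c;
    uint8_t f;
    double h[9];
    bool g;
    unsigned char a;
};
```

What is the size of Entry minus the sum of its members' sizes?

18

0..1  d  (1B, 1-aligned)
1..2  b  (1B, 1-aligned)
2..3  e  (1B, 1-aligned)
3..8  -- padding (5B)
8..16  c  (8B, 8-aligned)
16..17  f  (1B, 1-aligned)
17..24  -- padding (7B)
24..96  h  (72B, 8-aligned)
96..97  g  (1B, 1-aligned)
97..98  a  (1B, 1-aligned)
98..104  -- tail padding (6B)
sizeof = 104, alignof = 8
data bytes 86, size 104 → padding 18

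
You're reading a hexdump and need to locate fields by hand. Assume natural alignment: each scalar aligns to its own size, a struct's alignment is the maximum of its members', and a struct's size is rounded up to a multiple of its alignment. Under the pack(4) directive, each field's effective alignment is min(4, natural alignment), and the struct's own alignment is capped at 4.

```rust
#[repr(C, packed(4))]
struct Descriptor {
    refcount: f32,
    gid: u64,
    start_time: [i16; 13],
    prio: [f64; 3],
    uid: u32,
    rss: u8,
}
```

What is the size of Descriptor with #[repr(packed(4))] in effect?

refcount at 0 (size 4, align 4) → ends 4
gid at 4 (size 8, align 4) → ends 12
start_time at 12 (size 26, align 2) → ends 38
pad 2 to align 4 for prio
prio at 40 (size 24, align 4) → ends 64
uid at 64 (size 4, align 4) → ends 68
rss at 68 (size 1, align 1) → ends 69
tail pad 3 to reach multiple of 4
total 72 bytes, alignment 4

72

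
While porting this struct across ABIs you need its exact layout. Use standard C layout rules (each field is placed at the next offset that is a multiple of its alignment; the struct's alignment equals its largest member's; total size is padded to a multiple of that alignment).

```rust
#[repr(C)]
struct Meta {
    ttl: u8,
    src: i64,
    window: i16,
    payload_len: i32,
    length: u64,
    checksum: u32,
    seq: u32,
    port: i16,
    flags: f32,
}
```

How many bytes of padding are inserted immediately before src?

7

@0: ttl [1B, align 1] → 1
+7 pad (align 8)
@8: src [8B, align 8] → 16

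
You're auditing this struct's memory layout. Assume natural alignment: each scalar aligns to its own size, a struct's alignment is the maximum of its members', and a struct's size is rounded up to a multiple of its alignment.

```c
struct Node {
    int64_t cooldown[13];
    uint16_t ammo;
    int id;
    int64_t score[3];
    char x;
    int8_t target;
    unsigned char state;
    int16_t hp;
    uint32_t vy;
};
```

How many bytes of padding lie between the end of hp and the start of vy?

0..104  cooldown  (104B, 8-aligned)
104..106  ammo  (2B, 2-aligned)
106..108  -- padding (2B)
108..112  id  (4B, 4-aligned)
112..136  score  (24B, 8-aligned)
136..137  x  (1B, 1-aligned)
137..138  target  (1B, 1-aligned)
138..139  state  (1B, 1-aligned)
139..140  -- padding (1B)
140..142  hp  (2B, 2-aligned)
142..144  -- padding (2B)
144..148  vy  (4B, 4-aligned)

2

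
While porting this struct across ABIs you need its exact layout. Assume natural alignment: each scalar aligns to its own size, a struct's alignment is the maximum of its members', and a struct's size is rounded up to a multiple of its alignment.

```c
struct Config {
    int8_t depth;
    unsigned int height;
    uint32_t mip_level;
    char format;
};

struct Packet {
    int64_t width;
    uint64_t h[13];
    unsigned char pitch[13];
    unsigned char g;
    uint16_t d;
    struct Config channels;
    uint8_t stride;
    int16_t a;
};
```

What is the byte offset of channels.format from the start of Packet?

Config: @0: depth [1B, align 1] → 1; +3 pad (align 4); @4: height [4B, align 4] → 8; @8: mip_level [4B, align 4] → 12; @12: format [1B, align 1] → 13; +3 tail pad (align 4); size 16, align 4
@0: width [8B, align 8] → 8
@8: h [104B, align 8] → 112
@112: pitch [13B, align 1] → 125
@125: g [1B, align 1] → 126
@126: d [2B, align 2] → 128
@128: channels [16B, align 4] → 144
within Config: format at 12
128 + 12 = 140

140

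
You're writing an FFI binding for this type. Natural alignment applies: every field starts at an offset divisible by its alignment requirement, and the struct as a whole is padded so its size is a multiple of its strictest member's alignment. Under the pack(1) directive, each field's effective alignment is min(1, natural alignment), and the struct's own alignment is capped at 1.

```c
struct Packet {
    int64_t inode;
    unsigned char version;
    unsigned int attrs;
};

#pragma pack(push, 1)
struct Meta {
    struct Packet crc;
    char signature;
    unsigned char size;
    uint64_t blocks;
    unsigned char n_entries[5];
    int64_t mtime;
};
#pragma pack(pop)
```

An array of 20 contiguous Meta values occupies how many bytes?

Packet: inode at 0 (size 8, align 8) → ends 8; version at 8 (size 1, align 1) → ends 9; pad 3 to align 4 for attrs; attrs at 12 (size 4, align 4) → ends 16; total 16 bytes, alignment 8
crc at 0 (size 16, align 1) → ends 16
signature at 16 (size 1, align 1) → ends 17
size at 17 (size 1, align 1) → ends 18
blocks at 18 (size 8, align 1) → ends 26
n_entries at 26 (size 5, align 1) → ends 31
mtime at 31 (size 8, align 1) → ends 39
total 39 bytes, alignment 1
array of 20: 20 × 39 = 780

780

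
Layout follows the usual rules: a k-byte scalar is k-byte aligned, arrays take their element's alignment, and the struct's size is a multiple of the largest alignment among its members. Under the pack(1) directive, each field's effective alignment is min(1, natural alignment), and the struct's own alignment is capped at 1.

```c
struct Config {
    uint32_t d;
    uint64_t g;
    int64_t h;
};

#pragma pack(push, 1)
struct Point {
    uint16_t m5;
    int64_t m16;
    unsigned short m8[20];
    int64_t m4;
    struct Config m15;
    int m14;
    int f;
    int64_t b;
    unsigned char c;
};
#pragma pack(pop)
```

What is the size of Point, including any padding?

Config: 0..4  d  (4B, 4-aligned); 4..8  -- padding (4B); 8..16  g  (8B, 8-aligned); 16..24  h  (8B, 8-aligned); sizeof = 24, alignof = 8
0..2  m5  (2B, 1-aligned)
2..10  m16  (8B, 1-aligned)
10..50  m8  (40B, 1-aligned)
50..58  m4  (8B, 1-aligned)
58..82  m15  (24B, 1-aligned)
82..86  m14  (4B, 1-aligned)
86..90  f  (4B, 1-aligned)
90..98  b  (8B, 1-aligned)
98..99  c  (1B, 1-aligned)
sizeof = 99, alignof = 1

99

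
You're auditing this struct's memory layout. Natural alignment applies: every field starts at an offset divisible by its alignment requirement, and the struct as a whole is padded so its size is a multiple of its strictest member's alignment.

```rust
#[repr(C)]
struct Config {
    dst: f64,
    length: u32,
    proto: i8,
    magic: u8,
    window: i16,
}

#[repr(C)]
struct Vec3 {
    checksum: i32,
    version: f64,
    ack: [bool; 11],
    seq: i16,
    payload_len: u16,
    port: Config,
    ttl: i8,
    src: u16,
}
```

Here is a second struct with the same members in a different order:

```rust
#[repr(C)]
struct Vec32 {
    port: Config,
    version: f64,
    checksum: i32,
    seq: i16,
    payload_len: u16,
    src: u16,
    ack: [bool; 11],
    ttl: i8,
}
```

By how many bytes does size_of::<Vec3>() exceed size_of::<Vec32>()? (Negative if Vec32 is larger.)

8

Config: 0..8  dst  (8B, 8-aligned); 8..12  length  (4B, 4-aligned); 12..13  proto  (1B, 1-aligned); 13..14  magic  (1B, 1-aligned); 14..16  window  (2B, 2-aligned); sizeof = 16, alignof = 8
0..4  checksum  (4B, 4-aligned)
4..8  -- padding (4B)
8..16  version  (8B, 8-aligned)
16..27  ack  (11B, 1-aligned)
27..28  -- padding (1B)
28..30  seq  (2B, 2-aligned)
30..32  payload_len  (2B, 2-aligned)
32..48  port  (16B, 8-aligned)
48..49  ttl  (1B, 1-aligned)
49..50  -- padding (1B)
50..52  src  (2B, 2-aligned)
52..56  -- tail padding (4B)
sizeof = 56, alignof = 8
— Vec32 —
0..16  port  (16B, 8-aligned)
16..24  version  (8B, 8-aligned)
24..28  checksum  (4B, 4-aligned)
28..30  seq  (2B, 2-aligned)
30..32  payload_len  (2B, 2-aligned)
32..34  src  (2B, 2-aligned)
34..45  ack  (11B, 1-aligned)
45..46  ttl  (1B, 1-aligned)
46..48  -- tail padding (2B)
sizeof = 48, alignof = 8
56 − 48 = 8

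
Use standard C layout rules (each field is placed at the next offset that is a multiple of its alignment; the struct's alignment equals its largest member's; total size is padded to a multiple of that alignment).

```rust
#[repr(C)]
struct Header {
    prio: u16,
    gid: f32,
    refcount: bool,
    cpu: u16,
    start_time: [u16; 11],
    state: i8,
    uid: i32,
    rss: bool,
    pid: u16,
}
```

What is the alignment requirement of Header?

member alignments: prio=2, gid=4, refcount=1, cpu=2, start_time=2, state=1, uid=4, rss=1, pid=2
max = 4

4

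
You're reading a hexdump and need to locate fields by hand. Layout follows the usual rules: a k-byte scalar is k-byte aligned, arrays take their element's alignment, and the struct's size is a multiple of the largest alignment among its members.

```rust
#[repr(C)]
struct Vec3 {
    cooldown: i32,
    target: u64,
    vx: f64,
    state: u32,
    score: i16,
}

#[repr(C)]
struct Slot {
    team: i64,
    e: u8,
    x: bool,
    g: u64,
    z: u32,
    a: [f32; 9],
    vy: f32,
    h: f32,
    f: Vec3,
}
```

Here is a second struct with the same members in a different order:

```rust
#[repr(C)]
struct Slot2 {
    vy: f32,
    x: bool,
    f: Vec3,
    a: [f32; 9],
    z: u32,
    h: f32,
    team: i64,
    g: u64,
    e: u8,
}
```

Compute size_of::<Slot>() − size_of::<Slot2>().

-8

Vec3: 0..4  cooldown  (4B, 4-aligned); 4..8  -- padding (4B); 8..16  target  (8B, 8-aligned); 16..24  vx  (8B, 8-aligned); 24..28  state  (4B, 4-aligned); 28..30  score  (2B, 2-aligned); 30..32  -- tail padding (2B); sizeof = 32, alignof = 8
0..8  team  (8B, 8-aligned)
8..9  e  (1B, 1-aligned)
9..10  x  (1B, 1-aligned)
10..16  -- padding (6B)
16..24  g  (8B, 8-aligned)
24..28  z  (4B, 4-aligned)
28..64  a  (36B, 4-aligned)
64..68  vy  (4B, 4-aligned)
68..72  h  (4B, 4-aligned)
72..104  f  (32B, 8-aligned)
sizeof = 104, alignof = 8
— Slot2 —
0..4  vy  (4B, 4-aligned)
4..5  x  (1B, 1-aligned)
5..8  -- padding (3B)
8..40  f  (32B, 8-aligned)
40..76  a  (36B, 4-aligned)
76..80  z  (4B, 4-aligned)
80..84  h  (4B, 4-aligned)
84..88  -- padding (4B)
88..96  team  (8B, 8-aligned)
96..104  g  (8B, 8-aligned)
104..105  e  (1B, 1-aligned)
105..112  -- tail padding (7B)
sizeof = 112, alignof = 8
104 − 112 = -8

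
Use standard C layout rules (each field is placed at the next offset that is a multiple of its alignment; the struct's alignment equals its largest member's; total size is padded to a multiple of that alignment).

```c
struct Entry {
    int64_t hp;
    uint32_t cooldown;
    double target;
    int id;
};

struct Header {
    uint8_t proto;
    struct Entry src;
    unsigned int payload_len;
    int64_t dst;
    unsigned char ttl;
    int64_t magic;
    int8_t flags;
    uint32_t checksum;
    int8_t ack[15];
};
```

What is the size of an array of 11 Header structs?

1056

Entry: hp at 0 (size 8, align 8) → ends 8; cooldown at 8 (size 4, align 4) → ends 12; pad 4 to align 8 for target; target at 16 (size 8, align 8) → ends 24; id at 24 (size 4, align 4) → ends 28; tail pad 4 to reach multiple of 8; total 32 bytes, alignment 8
proto at 0 (size 1, align 1) → ends 1
pad 7 to align 8 for src
src at 8 (size 32, align 8) → ends 40
payload_len at 40 (size 4, align 4) → ends 44
pad 4 to align 8 for dst
dst at 48 (size 8, align 8) → ends 56
ttl at 56 (size 1, align 1) → ends 57
pad 7 to align 8 for magic
magic at 64 (size 8, align 8) → ends 72
flags at 72 (size 1, align 1) → ends 73
pad 3 to align 4 for checksum
checksum at 76 (size 4, align 4) → ends 80
ack at 80 (size 15, align 1) → ends 95
tail pad 1 to reach multiple of 8
total 96 bytes, alignment 8
array of 11: 11 × 96 = 1056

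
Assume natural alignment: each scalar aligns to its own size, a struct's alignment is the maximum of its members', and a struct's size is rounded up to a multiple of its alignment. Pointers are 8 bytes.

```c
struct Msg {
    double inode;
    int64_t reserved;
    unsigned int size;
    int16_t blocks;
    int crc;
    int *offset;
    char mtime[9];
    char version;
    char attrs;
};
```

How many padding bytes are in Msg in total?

11

0..8  inode  (8B, 8-aligned)
8..16  reserved  (8B, 8-aligned)
16..20  size  (4B, 4-aligned)
20..22  blocks  (2B, 2-aligned)
22..24  -- padding (2B)
24..28  crc  (4B, 4-aligned)
28..32  -- padding (4B)
32..40  offset  (8B, 8-aligned)
40..49  mtime  (9B, 1-aligned)
49..50  version  (1B, 1-aligned)
50..51  attrs  (1B, 1-aligned)
51..56  -- tail padding (5B)
sizeof = 56, alignof = 8
data bytes 45, size 56 → padding 11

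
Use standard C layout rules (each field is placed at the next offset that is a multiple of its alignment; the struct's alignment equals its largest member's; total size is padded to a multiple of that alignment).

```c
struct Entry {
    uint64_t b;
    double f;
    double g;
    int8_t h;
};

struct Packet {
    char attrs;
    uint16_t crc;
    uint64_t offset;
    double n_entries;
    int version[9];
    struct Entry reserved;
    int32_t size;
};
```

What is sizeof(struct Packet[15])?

Entry: b at 0 (size 8, align 8) → ends 8; f at 8 (size 8, align 8) → ends 16; g at 16 (size 8, align 8) → ends 24; h at 24 (size 1, align 1) → ends 25; tail pad 7 to reach multiple of 8; total 32 bytes, alignment 8
attrs at 0 (size 1, align 1) → ends 1
pad 1 to align 2 for crc
crc at 2 (size 2, align 2) → ends 4
pad 4 to align 8 for offset
offset at 8 (size 8, align 8) → ends 16
n_entries at 16 (size 8, align 8) → ends 24
version at 24 (size 36, align 4) → ends 60
pad 4 to align 8 for reserved
reserved at 64 (size 32, align 8) → ends 96
size at 96 (size 4, align 4) → ends 100
tail pad 4 to reach multiple of 8
total 104 bytes, alignment 8
array of 15: 15 × 104 = 1560

1560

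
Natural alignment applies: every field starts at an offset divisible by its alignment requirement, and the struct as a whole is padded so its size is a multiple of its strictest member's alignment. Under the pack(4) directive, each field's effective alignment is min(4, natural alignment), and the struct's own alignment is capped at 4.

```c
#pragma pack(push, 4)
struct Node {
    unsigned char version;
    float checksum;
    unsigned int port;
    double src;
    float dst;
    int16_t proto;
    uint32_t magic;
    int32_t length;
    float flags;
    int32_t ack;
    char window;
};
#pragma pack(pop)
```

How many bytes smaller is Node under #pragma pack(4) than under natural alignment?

8

natural layout:
  @0: version [1B, align 1] → 1
  +3 pad (align 4)
  @4: checksum [4B, align 4] → 8
  @8: port [4B, align 4] → 12
  +4 pad (align 8)
  @16: src [8B, align 8] → 24
  @24: dst [4B, align 4] → 28
  @28: proto [2B, align 2] → 30
  +2 pad (align 4)
  @32: magic [4B, align 4] → 36
  @36: length [4B, align 4] → 40
  @40: flags [4B, align 4] → 44
  @44: ack [4B, align 4] → 48
  @48: window [1B, align 1] → 49
  +7 tail pad (align 8)
  size 56, align 8
packed(4) layout:
  @0: version [1B, align 1] → 1
  +3 pad (align 4)
  @4: checksum [4B, align 4] → 8
  @8: port [4B, align 4] → 12
  @12: src [8B, align 4] → 20
  @20: dst [4B, align 4] → 24
  @24: proto [2B, align 2] → 26
  +2 pad (align 4)
  @28: magic [4B, align 4] → 32
  @32: length [4B, align 4] → 36
  @36: flags [4B, align 4] → 40
  @40: ack [4B, align 4] → 44
  @44: window [1B, align 1] → 45
  +3 tail pad (align 4)
  size 48, align 4
56 − 48 = 8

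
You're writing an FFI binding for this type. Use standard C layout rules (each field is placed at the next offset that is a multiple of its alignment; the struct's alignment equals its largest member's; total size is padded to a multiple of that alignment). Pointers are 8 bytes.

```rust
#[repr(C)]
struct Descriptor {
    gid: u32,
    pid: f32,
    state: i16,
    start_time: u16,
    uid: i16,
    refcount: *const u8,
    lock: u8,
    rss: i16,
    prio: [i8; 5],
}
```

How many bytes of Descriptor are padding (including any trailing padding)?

10

gid at 0 (size 4, align 4) → ends 4
pid at 4 (size 4, align 4) → ends 8
state at 8 (size 2, align 2) → ends 10
start_time at 10 (size 2, align 2) → ends 12
uid at 12 (size 2, align 2) → ends 14
pad 2 to align 8 for refcount
refcount at 16 (size 8, align 8) → ends 24
lock at 24 (size 1, align 1) → ends 25
pad 1 to align 2 for rss
rss at 26 (size 2, align 2) → ends 28
prio at 28 (size 5, align 1) → ends 33
tail pad 7 to reach multiple of 8
total 40 bytes, alignment 8
data bytes 30, size 40 → padding 10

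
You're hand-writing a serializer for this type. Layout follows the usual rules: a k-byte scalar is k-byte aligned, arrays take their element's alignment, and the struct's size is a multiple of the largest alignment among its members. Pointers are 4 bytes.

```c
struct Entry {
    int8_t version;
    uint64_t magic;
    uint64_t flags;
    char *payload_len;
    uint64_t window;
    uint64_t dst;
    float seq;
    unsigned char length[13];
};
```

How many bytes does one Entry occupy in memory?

72 bytes

version at 0 (size 1, align 1) → ends 1
pad 7 to align 8 for magic
magic at 8 (size 8, align 8) → ends 16
flags at 16 (size 8, align 8) → ends 24
payload_len at 24 (size 4, align 4) → ends 28
pad 4 to align 8 for window
window at 32 (size 8, align 8) → ends 40
dst at 40 (size 8, align 8) → ends 48
seq at 48 (size 4, align 4) → ends 52
length at 52 (size 13, align 1) → ends 65
tail pad 7 to reach multiple of 8
total 72 bytes, alignment 8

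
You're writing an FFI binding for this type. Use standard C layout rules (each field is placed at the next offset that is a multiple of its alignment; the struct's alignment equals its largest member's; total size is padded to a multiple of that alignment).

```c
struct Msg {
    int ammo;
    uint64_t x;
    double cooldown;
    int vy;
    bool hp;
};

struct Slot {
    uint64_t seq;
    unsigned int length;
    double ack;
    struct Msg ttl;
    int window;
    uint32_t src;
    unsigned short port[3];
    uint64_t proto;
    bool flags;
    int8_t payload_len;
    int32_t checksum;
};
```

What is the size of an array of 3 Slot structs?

Msg: ammo at 0 (size 4, align 4) → ends 4; pad 4 to align 8 for x; x at 8 (size 8, align 8) → ends 16; cooldown at 16 (size 8, align 8) → ends 24; vy at 24 (size 4, align 4) → ends 28; hp at 28 (size 1, align 1) → ends 29; tail pad 3 to reach multiple of 8; total 32 bytes, alignment 8
seq at 0 (size 8, align 8) → ends 8
length at 8 (size 4, align 4) → ends 12
pad 4 to align 8 for ack
ack at 16 (size 8, align 8) → ends 24
ttl at 24 (size 32, align 8) → ends 56
window at 56 (size 4, align 4) → ends 60
src at 60 (size 4, align 4) → ends 64
port at 64 (size 6, align 2) → ends 70
pad 2 to align 8 for proto
proto at 72 (size 8, align 8) → ends 80
flags at 80 (size 1, align 1) → ends 81
payload_len at 81 (size 1, align 1) → ends 82
pad 2 to align 4 for checksum
checksum at 84 (size 4, align 4) → ends 88
total 88 bytes, alignment 8
array of 3: 3 × 88 = 264

264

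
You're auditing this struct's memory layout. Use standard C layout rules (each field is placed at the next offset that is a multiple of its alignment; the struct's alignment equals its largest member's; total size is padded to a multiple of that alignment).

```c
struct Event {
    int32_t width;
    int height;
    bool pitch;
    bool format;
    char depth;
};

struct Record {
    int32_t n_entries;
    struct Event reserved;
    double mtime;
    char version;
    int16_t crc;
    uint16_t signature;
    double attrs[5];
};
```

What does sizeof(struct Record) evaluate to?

Event: @0: width [4B, align 4] → 4; @4: height [4B, align 4] → 8; @8: pitch [1B, align 1] → 9; @9: format [1B, align 1] → 10; @10: depth [1B, align 1] → 11; +1 tail pad (align 4); size 12, align 4
@0: n_entries [4B, align 4] → 4
@4: reserved [12B, align 4] → 16
@16: mtime [8B, align 8] → 24
@24: version [1B, align 1] → 25
+1 pad (align 2)
@26: crc [2B, align 2] → 28
@28: signature [2B, align 2] → 30
+2 pad (align 8)
@32: attrs [40B, align 8] → 72
size 72, align 8

72 bytes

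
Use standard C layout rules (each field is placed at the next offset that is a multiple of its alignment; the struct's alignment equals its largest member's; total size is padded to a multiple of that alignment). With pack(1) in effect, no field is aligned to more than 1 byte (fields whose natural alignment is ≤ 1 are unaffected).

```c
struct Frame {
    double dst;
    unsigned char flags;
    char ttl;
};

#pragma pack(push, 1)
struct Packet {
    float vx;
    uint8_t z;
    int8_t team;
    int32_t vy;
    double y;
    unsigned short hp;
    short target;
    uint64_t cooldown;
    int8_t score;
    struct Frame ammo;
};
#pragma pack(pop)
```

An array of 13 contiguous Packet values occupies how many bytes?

611

Frame: @0: dst [8B, align 8] → 8; @8: flags [1B, align 1] → 9; @9: ttl [1B, align 1] → 10; +6 tail pad (align 8); size 16, align 8
@0: vx [4B, align 1] → 4
@4: z [1B, align 1] → 5
@5: team [1B, align 1] → 6
@6: vy [4B, align 1] → 10
@10: y [8B, align 1] → 18
@18: hp [2B, align 1] → 20
@20: target [2B, align 1] → 22
@22: cooldown [8B, align 1] → 30
@30: score [1B, align 1] → 31
@31: ammo [16B, align 1] → 47
size 47, align 1
array of 13: 13 × 47 = 611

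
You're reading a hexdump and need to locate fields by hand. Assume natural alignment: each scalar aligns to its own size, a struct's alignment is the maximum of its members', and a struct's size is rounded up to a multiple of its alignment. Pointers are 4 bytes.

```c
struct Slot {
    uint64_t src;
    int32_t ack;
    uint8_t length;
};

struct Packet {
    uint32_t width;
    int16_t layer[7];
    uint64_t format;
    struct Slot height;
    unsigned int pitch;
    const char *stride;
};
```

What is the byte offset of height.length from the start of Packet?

44

Slot: @0: src [8B, align 8] → 8; @8: ack [4B, align 4] → 12; @12: length [1B, align 1] → 13; +3 tail pad (align 8); size 16, align 8
@0: width [4B, align 4] → 4
@4: layer [14B, align 2] → 18
+6 pad (align 8)
@24: format [8B, align 8] → 32
@32: height [16B, align 8] → 48
within Slot: length at 12
32 + 12 = 44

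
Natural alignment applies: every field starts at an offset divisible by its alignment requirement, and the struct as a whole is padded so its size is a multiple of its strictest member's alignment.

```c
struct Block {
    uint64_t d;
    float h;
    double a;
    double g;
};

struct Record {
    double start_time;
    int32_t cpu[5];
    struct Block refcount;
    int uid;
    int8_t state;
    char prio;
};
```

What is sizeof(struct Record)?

Block: 0..8  d  (8B, 8-aligned); 8..12  h  (4B, 4-aligned); 12..16  -- padding (4B); 16..24  a  (8B, 8-aligned); 24..32  g  (8B, 8-aligned); sizeof = 32, alignof = 8
0..8  start_time  (8B, 8-aligned)
8..28  cpu  (20B, 4-aligned)
28..32  -- padding (4B)
32..64  refcount  (32B, 8-aligned)
64..68  uid  (4B, 4-aligned)
68..69  state  (1B, 1-aligned)
69..70  prio  (1B, 1-aligned)
70..72  -- tail padding (2B)
sizeof = 72, alignof = 8

72 bytes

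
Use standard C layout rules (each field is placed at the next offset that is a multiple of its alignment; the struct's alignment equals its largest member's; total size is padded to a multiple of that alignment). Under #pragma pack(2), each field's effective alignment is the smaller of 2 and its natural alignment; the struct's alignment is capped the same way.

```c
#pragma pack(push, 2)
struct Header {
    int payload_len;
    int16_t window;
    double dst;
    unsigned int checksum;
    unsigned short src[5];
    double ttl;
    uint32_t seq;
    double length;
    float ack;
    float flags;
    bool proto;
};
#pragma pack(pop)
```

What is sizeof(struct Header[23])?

1334

@0: payload_len [4B, align 2] → 4
@4: window [2B, align 2] → 6
@6: dst [8B, align 2] → 14
@14: checksum [4B, align 2] → 18
@18: src [10B, align 2] → 28
@28: ttl [8B, align 2] → 36
@36: seq [4B, align 2] → 40
@40: length [8B, align 2] → 48
@48: ack [4B, align 2] → 52
@52: flags [4B, align 2] → 56
@56: proto [1B, align 1] → 57
+1 tail pad (align 2)
size 58, align 2
array of 23: 23 × 58 = 1334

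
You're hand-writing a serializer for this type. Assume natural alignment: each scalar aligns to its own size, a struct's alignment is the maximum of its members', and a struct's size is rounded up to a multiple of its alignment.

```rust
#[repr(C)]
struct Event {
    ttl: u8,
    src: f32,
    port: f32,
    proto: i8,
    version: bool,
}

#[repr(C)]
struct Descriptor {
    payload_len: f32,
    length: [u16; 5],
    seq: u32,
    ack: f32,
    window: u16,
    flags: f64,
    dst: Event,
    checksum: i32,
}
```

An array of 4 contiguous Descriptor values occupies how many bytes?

256

Event: 0..1  ttl  (1B, 1-aligned); 1..4  -- padding (3B); 4..8  src  (4B, 4-aligned); 8..12  port  (4B, 4-aligned); 12..13  proto  (1B, 1-aligned); 13..14  version  (1B, 1-aligned); 14..16  -- tail padding (2B); sizeof = 16, alignof = 4
0..4  payload_len  (4B, 4-aligned)
4..14  length  (10B, 2-aligned)
14..16  -- padding (2B)
16..20  seq  (4B, 4-aligned)
20..24  ack  (4B, 4-aligned)
24..26  window  (2B, 2-aligned)
26..32  -- padding (6B)
32..40  flags  (8B, 8-aligned)
40..56  dst  (16B, 4-aligned)
56..60  checksum  (4B, 4-aligned)
60..64  -- tail padding (4B)
sizeof = 64, alignof = 8
array of 4: 4 × 64 = 256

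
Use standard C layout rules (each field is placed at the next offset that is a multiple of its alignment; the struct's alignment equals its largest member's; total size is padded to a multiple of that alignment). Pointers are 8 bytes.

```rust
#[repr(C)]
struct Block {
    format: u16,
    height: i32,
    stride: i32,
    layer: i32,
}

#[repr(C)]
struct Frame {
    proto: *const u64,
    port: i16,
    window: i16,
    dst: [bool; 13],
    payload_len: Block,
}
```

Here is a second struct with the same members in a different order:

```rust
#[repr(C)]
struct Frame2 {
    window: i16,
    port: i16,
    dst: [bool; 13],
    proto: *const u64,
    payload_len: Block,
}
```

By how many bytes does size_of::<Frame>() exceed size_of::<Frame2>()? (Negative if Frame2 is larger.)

0

Block: format at 0 (size 2, align 2) → ends 2; pad 2 to align 4 for height; height at 4 (size 4, align 4) → ends 8; stride at 8 (size 4, align 4) → ends 12; layer at 12 (size 4, align 4) → ends 16; total 16 bytes, alignment 4
proto at 0 (size 8, align 8) → ends 8
port at 8 (size 2, align 2) → ends 10
window at 10 (size 2, align 2) → ends 12
dst at 12 (size 13, align 1) → ends 25
pad 3 to align 4 for payload_len
payload_len at 28 (size 16, align 4) → ends 44
tail pad 4 to reach multiple of 8
total 48 bytes, alignment 8
— Frame2 —
window at 0 (size 2, align 2) → ends 2
port at 2 (size 2, align 2) → ends 4
dst at 4 (size 13, align 1) → ends 17
pad 7 to align 8 for proto
proto at 24 (size 8, align 8) → ends 32
payload_len at 32 (size 16, align 4) → ends 48
total 48 bytes, alignment 8
48 − 48 = 0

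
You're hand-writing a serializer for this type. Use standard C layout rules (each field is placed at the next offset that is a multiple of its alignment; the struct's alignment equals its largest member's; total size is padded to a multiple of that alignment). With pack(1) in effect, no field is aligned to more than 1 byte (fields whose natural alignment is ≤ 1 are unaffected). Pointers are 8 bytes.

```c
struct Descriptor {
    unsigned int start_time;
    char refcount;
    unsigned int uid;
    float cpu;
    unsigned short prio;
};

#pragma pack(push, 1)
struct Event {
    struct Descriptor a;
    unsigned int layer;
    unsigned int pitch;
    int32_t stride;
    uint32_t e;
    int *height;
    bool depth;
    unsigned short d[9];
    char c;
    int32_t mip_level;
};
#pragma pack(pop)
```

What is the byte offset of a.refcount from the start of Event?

Descriptor: start_time at 0 (size 4, align 4) → ends 4; refcount at 4 (size 1, align 1) → ends 5; pad 3 to align 4 for uid; uid at 8 (size 4, align 4) → ends 12; cpu at 12 (size 4, align 4) → ends 16; prio at 16 (size 2, align 2) → ends 18; tail pad 2 to reach multiple of 4; total 20 bytes, alignment 4
a at 0 (size 20, align 1) → ends 20
within Descriptor: refcount at 4
0 + 4 = 4

4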